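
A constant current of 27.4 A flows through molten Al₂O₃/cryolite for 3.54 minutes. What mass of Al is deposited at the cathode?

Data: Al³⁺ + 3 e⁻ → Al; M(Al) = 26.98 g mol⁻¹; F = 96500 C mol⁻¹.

0.542 g

Q = I·t = 27.40 A × 212.40 s = 5820 C.
n(e⁻) = Q/F = 5820 / 96500 = 0.06031 mol.
Al³⁺ + 3 e⁻ → Al, so n(Al) = n(e⁻)/3 = 0.02010 mol.
m = n·M = 0.02010 × 26.98 = 0.542 g.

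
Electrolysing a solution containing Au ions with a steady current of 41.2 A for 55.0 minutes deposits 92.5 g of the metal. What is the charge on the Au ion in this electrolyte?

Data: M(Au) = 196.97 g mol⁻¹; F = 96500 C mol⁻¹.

Q = I·t = 41.20 A × 3300.0 s = 136000 C, so n(e⁻) = 136000/96500 = 1.409 mol.
n(Au) deposited = 92.5 / 196.97 = 0.4696 mol.
Electrons per atom = n(e⁻)/n(Au) = 1.409 / 0.4696 = 3.00 ≈ 3, so the ion is Au³⁺.

+3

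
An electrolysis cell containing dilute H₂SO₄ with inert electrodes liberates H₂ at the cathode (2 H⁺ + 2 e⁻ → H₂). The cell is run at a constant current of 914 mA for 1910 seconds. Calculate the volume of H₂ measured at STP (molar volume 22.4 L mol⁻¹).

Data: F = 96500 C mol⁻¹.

Q = I·t = 0.9140 A × 1910.0 s = 1746 C.
n(e⁻) = Q/F = 1746 / 96500 = 0.01809 mol.
2 electrons are transferred per H₂ molecule, so n(H₂) = 0.01809 / 2 = 0.009045 mol.
V = n × V_m = 0.009045 × 22.4 = 0.203 L.

0.203 L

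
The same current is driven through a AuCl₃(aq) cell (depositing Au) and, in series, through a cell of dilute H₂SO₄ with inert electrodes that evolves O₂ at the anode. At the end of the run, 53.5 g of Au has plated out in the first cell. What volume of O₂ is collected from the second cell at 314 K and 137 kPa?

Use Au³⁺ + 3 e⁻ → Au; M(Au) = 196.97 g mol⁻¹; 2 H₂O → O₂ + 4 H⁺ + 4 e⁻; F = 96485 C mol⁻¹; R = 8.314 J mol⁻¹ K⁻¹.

n(Au) = 53.5 / 196.97 = 0.2716 mol, so n(e⁻) = 3 × 0.2716 = 0.8148 mol.
The cells are in series, so the same 0.8148 mol of electrons passes through the second cell.
2 H₂O → O₂ + 4 H⁺ + 4 e⁻ — 4 mol e⁻ per mol O₂, so n(O₂) = 0.8148/4 = 0.2037 mol.
V = nRT/P = (0.2037 × 8.314 × 314) / (137 × 10³) = 0.00388 m³ = 3.88 L.

3.88 L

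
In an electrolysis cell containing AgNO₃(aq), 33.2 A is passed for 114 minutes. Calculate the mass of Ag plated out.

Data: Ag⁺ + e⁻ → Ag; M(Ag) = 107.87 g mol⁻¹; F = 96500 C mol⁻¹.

254 g

Q = I·t = 33.20 A × 6840.0 s = 227100 C.
n(e⁻) = Q/F = 227100 / 96500 = 2.353 mol.
Ag⁺ + e⁻ → Ag, so n(Ag) = n(e⁻)/1 = 2.353 mol.
m = n·M = 2.353 × 107.87 = 254 g.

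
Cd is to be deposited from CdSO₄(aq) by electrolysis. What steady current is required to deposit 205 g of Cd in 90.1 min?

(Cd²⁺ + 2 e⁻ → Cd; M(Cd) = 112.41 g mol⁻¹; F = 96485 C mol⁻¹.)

n(Cd) = 205 / 112.41 = 1.824 mol.
n(e⁻) = 2 × 1.824 = 3.647 mol.
Q = n(e⁻)·F = 3.647 × 96485 = 351900 C.
I = Q/t = 351900 / 5406.0 s = 65.1 A.

65.1 A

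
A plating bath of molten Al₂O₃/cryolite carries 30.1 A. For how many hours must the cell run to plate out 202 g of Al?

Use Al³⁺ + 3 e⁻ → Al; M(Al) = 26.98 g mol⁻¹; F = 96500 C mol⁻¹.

20.0 h

n(Al) = m/M = 202 / 26.98 = 7.487 mol.
Each Al atom requires 3 electrons, so n(e⁻) = 3 × 7.487 = 22.46 mol.
Q = n(e⁻)·F = 22.46 × 96500 = 2167000 C.
t = Q/I = 2167000 / 30.10 A = 72010 s = 20.0 h.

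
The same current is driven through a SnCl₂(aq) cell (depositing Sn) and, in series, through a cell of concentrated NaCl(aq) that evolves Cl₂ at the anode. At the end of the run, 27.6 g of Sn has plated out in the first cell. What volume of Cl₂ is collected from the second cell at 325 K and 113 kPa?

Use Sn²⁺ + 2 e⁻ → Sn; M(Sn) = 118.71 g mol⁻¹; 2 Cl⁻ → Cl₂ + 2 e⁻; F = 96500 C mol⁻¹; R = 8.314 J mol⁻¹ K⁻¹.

5.56 L

n(Sn) = 27.6 / 118.71 = 0.2325 mol, so n(e⁻) = 2 × 0.2325 = 0.4650 mol.
The cells are in series, so the same 0.4650 mol of electrons passes through the second cell.
2 Cl⁻ → Cl₂ + 2 e⁻ — 2 mol e⁻ per mol Cl₂, so n(Cl₂) = 0.4650/2 = 0.2325 mol.
V = nRT/P = (0.2325 × 8.314 × 325) / (113 × 10³) = 0.00556 m³ = 5.56 L.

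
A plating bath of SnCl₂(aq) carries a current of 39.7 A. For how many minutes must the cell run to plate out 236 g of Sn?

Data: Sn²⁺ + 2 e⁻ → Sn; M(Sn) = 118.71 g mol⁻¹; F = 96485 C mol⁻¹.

161 min

n(Sn) = m/M = 236 / 118.71 = 1.988 mol.
Each Sn atom requires 2 electrons, so n(e⁻) = 2 × 1.988 = 3.976 mol.
Q = n(e⁻)·F = 3.976 × 96485 = 383600 C.
t = Q/I = 383600 / 39.70 A = 9663 s = 161 min.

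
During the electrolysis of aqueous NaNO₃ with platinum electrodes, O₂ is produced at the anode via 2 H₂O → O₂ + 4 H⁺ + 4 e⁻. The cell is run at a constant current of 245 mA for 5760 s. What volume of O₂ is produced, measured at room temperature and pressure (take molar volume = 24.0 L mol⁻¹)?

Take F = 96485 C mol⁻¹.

Q = I·t = 0.2450 A × 5760.0 s = 1411 C.
n(e⁻) = Q/F = 1411 / 96485 = 0.01463 mol.
4 electrons are transferred per O₂ molecule, so n(O₂) = 0.01463 / 4 = 0.003657 mol.
V = n × V_m = 0.003657 × 24.0 = 0.0878 L.

0.0878 L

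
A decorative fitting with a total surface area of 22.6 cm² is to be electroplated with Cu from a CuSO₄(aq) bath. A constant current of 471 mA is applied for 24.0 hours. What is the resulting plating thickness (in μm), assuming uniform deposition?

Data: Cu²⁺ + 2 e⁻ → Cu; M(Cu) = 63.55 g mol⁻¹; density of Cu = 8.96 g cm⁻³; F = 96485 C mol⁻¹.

662 μm

Q = I·t = 0.4710 × 86400 = 40690 C; n(e⁻) = 0.4218 mol.
n(Cu) = n(e⁻)/2 = 0.2109 mol, so m = 0.2109 × 63.55 = 13.40 g.
Volume = m/ρ = 13.40 / 8.96 = 1.496 cm³.
Thickness = V/A = 1.496 / 22.6 = 0.0662 cm = 662 μm.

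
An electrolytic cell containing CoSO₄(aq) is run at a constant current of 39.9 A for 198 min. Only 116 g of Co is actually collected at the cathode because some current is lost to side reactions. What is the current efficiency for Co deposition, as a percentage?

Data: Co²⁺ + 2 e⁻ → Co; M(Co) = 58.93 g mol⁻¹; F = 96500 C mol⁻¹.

80.1 %

Q = I·t = 39.90 × 11880 = 474000 C; n(e⁻) = 474000/96500 = 4.912 mol.
Theoretical n(Co) = n(e⁻)/2 = 2.456 mol, i.e. m_theo = 2.456 × 58.93 = 144.7 g.
Efficiency = m_actual / m_theo = 116 / 144.7 = 80.1 %.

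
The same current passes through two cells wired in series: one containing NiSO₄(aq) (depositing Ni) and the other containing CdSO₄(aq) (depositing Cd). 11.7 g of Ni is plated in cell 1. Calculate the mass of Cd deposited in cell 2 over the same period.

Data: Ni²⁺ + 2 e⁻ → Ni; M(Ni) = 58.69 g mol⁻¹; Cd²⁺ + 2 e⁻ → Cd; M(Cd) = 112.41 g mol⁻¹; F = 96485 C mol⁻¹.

22.4 g

n(Ni) = 11.7 / 58.69 = 0.1994 mol.
Since Ni²⁺ + 2 e⁻ → Ni, n(e⁻) passed = 2 × 0.1994 = 0.3987 mol.
Cells in series carry the same charge, so the same 0.3987 mol of electrons passes through cell 2.
Cd²⁺ + 2 e⁻ → Cd, so n(Cd) = 0.3987 / 2 = 0.1994 mol.
m(Cd) = 0.1994 × 112.41 = 22.4 g.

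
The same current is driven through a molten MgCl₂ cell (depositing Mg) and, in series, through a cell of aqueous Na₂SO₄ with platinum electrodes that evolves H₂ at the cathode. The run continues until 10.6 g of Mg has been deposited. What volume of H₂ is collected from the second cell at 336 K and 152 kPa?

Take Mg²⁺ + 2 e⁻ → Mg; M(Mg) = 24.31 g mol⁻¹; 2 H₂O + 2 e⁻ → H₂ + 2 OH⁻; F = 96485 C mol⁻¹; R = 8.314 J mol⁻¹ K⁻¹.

8.01 L

n(Mg) = 10.6 / 24.31 = 0.4360 mol, so n(e⁻) = 2 × 0.4360 = 0.8721 mol.
The cells are in series, so the same 0.8721 mol of electrons passes through the second cell.
2 H₂O + 2 e⁻ → H₂ + 2 OH⁻ — 2 mol e⁻ per mol H₂, so n(H₂) = 0.8721/2 = 0.4360 mol.
V = nRT/P = (0.4360 × 8.314 × 336) / (152 × 10³) = 0.00801 m³ = 8.01 L.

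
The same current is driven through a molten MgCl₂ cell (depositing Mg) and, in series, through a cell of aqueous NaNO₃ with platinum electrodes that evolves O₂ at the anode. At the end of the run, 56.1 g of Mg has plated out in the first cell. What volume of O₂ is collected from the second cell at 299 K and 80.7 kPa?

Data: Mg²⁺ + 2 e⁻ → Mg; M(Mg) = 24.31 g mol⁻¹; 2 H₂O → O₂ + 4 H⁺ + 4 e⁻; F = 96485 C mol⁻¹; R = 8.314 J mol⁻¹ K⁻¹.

n(Mg) = 56.1 / 24.31 = 2.308 mol, so n(e⁻) = 2 × 2.308 = 4.615 mol.
The cells are in series, so the same 4.615 mol of electrons passes through the second cell.
2 H₂O → O₂ + 4 H⁺ + 4 e⁻ — 4 mol e⁻ per mol O₂, so n(O₂) = 4.615/4 = 1.154 mol.
V = nRT/P = (1.154 × 8.314 × 299) / (80.7 × 10³) = 0.0355 m³ = 35.5 L.

35.5 L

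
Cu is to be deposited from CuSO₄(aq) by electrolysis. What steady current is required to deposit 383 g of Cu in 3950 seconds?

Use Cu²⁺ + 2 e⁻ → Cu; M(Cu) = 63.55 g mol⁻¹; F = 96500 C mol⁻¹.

n(Cu) = 383 / 63.55 = 6.027 mol.
n(e⁻) = 2 × 6.027 = 12.05 mol.
Q = n(e⁻)·F = 12.05 × 96500 = 1163000 C.
I = Q/t = 1163000 / 3950.0 s = 294 A.

294 A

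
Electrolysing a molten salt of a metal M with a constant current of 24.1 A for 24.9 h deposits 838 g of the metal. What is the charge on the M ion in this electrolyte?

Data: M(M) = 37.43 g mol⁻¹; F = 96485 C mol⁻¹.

+1

Q = I·t = 24.10 A × 89640 s = 2160000 C, so n(e⁻) = 2160000/96485 = 22.39 mol.
n(M) deposited = 838 / 37.43 = 22.39 mol.
Electrons per atom = n(e⁻)/n(M) = 22.39 / 22.39 = 1.00 ≈ 1, so the ion is M⁺.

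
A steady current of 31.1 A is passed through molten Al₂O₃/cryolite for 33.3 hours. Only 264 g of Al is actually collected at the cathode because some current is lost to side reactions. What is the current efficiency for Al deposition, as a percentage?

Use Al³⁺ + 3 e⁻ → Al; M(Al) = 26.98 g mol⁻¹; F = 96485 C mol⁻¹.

76.0 %

Q = I·t = 31.10 × 119880 = 3728000 C; n(e⁻) = 3728000/96485 = 38.64 mol.
Theoretical n(Al) = n(e⁻)/3 = 12.88 mol, i.e. m_theo = 12.88 × 26.98 = 347.5 g.
Efficiency = m_actual / m_theo = 264 / 347.5 = 76.0 %.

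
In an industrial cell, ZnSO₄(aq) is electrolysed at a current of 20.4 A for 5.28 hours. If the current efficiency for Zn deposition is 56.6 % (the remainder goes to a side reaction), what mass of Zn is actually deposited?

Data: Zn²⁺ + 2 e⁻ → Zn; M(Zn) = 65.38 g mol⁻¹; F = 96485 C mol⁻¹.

74.4 g

Q = I·t = 20.40 × 19008 = 387800 C.
n(e⁻) = 387800/96485 = 4.019 mol; theoretically n(Zn) = 4.019/2 = 2.009 mol, m_theo = 131.4 g.
At 56.6 % efficiency, m_actual = 0.566 × 131.4 = 74.4 g.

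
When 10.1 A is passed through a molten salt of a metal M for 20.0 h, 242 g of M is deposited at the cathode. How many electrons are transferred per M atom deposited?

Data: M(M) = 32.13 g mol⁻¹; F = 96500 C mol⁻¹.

Q = I·t = 10.10 A × 72000 s = 727200 C, so n(e⁻) = 727200/96500 = 7.536 mol.
n(M) deposited = 242 / 32.13 = 7.532 mol.
Electrons per atom = n(e⁻)/n(M) = 7.536 / 7.532 = 1.00 ≈ 1, so the ion is M⁺.

1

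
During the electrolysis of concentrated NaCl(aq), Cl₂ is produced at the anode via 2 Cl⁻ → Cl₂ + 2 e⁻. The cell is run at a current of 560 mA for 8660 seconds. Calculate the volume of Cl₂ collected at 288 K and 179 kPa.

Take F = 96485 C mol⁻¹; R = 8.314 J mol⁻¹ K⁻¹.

0.336 L

Q = I·t = 0.5600 A × 8660.0 s = 4850 C.
n(e⁻) = Q/F = 4850 / 96485 = 0.05026 mol.
2 electrons are transferred per Cl₂ molecule, so n(Cl₂) = 0.05026 / 2 = 0.02513 mol.
V = nRT/P = (0.02513 × 8.314 × 288) / (179 × 10³ Pa) = 3.36 × 10⁻⁴ m³ = 0.336 L.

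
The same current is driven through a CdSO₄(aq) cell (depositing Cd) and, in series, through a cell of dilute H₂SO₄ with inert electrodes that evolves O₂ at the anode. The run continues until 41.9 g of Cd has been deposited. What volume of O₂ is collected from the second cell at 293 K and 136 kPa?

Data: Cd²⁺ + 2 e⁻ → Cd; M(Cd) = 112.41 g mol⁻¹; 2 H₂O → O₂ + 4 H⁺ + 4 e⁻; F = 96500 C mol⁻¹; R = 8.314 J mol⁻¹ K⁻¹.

3.34 L

n(Cd) = 41.9 / 112.41 = 0.3727 mol, so n(e⁻) = 2 × 0.3727 = 0.7455 mol.
The cells are in series, so the same 0.7455 mol of electrons passes through the second cell.
2 H₂O → O₂ + 4 H⁺ + 4 e⁻ — 4 mol e⁻ per mol O₂, so n(O₂) = 0.7455/4 = 0.1864 mol.
V = nRT/P = (0.1864 × 8.314 × 293) / (136 × 10³) = 0.00334 m³ = 3.34 L.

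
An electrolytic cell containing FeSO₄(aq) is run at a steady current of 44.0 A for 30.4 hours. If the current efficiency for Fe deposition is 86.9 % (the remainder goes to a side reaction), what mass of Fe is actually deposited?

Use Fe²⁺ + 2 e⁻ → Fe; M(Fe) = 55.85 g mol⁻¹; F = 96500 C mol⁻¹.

Q = I·t = 44.00 × 109440 = 4815000 C.
n(e⁻) = 4815000/96500 = 49.90 mol; theoretically n(Fe) = 49.90/2 = 24.95 mol, m_theo = 1393 g.
At 86.9 % efficiency, m_actual = 0.869 × 1393 = 1210 g.

1210 g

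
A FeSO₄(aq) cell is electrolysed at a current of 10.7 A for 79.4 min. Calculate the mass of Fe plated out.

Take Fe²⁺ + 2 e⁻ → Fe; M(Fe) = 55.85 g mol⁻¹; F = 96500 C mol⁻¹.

14.8 g

Q = I·t = 10.70 A × 4764.0 s = 50970 C.
n(e⁻) = Q/F = 50970 / 96500 = 0.5282 mol.
Fe²⁺ + 2 e⁻ → Fe, so n(Fe) = n(e⁻)/2 = 0.2641 mol.
m = n·M = 0.2641 × 55.85 = 14.8 g.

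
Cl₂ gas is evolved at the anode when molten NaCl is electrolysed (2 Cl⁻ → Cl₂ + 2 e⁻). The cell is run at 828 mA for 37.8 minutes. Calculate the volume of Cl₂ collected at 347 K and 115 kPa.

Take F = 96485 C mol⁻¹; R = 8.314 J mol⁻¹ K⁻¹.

Q = I·t = 0.8280 A × 2268.0 s = 1878 C.
n(e⁻) = Q/F = 1878 / 96485 = 0.01946 mol.
2 electrons are transferred per Cl₂ molecule, so n(Cl₂) = 0.01946 / 2 = 0.009732 mol.
V = nRT/P = (0.009732 × 8.314 × 347) / (115 × 10³ Pa) = 2.44 × 10⁻⁴ m³ = 0.244 L.

0.244 L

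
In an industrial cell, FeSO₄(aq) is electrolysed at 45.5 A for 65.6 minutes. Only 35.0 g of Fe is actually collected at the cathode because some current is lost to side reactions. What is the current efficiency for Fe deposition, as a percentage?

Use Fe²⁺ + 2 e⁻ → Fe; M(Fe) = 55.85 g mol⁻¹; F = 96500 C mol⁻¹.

Q = I·t = 45.50 × 3936.0 = 179100 C; n(e⁻) = 179100/96500 = 1.856 mol.
Theoretical n(Fe) = n(e⁻)/2 = 0.9279 mol, i.e. m_theo = 0.9279 × 55.85 = 51.82 g.
Efficiency = m_actual / m_theo = 35.0 / 51.82 = 67.5 %.

67.5 %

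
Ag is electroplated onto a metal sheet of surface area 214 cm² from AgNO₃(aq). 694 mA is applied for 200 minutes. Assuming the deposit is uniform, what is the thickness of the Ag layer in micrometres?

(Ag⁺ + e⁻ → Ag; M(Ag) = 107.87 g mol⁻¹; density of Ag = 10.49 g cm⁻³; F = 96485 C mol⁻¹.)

41.5 μm

Q = I·t = 0.6940 × 12000 = 8328 C; n(e⁻) = 0.08631 mol.
n(Ag) = n(e⁻)/1 = 0.08631 mol, so m = 0.08631 × 107.87 = 9.311 g.
Volume = m/ρ = 9.311 / 10.49 = 0.8876 cm³.
Thickness = V/A = 0.8876 / 214 = 0.00415 cm = 41.5 μm.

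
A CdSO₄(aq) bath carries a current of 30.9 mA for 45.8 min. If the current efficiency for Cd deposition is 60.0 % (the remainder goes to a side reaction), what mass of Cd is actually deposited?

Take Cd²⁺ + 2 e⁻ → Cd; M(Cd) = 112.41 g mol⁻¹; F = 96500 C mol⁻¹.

Q = I·t = 0.03090 × 2748.0 = 84.91 C.
n(e⁻) = 84.91/96500 = 0.0008799 mol; theoretically n(Cd) = 0.0008799/2 = 0.0004400 mol, m_theo = 0.04946 g.
At 60.0 % efficiency, m_actual = 0.600 × 0.04946 = 0.0297 g.

0.0297 g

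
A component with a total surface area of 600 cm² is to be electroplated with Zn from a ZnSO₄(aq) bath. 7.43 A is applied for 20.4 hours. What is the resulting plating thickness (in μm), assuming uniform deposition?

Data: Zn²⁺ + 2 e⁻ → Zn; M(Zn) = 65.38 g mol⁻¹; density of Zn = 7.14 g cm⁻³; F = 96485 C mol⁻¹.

Q = I·t = 7.430 × 73440 = 545700 C; n(e⁻) = 5.655 mol.
n(Zn) = n(e⁻)/2 = 2.828 mol, so m = 2.828 × 65.38 = 184.9 g.
Volume = m/ρ = 184.9 / 7.14 = 25.89 cm³.
Thickness = V/A = 25.89 / 600 = 0.0432 cm = 432 μm.

432 μm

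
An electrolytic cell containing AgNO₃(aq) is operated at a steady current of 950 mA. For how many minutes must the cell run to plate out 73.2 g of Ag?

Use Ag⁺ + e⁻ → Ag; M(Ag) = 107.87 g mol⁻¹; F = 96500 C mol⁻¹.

n(Ag) = m/M = 73.2 / 107.87 = 0.6786 mol.
Each Ag atom requires 1 electron, so n(e⁻) = 1 × 0.6786 = 0.6786 mol.
Q = n(e⁻)·F = 0.6786 × 96500 = 65480 C.
t = Q/I = 65480 / 0.9500 A = 68930 s = 1150 min.

1150 min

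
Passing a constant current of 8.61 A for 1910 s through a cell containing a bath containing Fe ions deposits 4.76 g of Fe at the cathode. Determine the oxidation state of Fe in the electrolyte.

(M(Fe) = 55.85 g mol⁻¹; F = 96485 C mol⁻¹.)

Q = I·t = 8.610 A × 1910.0 s = 16450 C, so n(e⁻) = 16450/96485 = 0.1704 mol.
n(Fe) deposited = 4.76 / 55.85 = 0.08523 mol.
Electrons per atom = n(e⁻)/n(Fe) = 0.1704 / 0.08523 = 2.00 ≈ 2, so the ion is Fe²⁺.

+2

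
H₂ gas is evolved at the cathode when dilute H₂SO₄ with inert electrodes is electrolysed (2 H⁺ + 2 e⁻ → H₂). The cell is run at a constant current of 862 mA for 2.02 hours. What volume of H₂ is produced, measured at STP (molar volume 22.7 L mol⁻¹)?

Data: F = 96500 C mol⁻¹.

0.737 L

Q = I·t = 0.8620 A × 7272.0 s = 6268 C.
n(e⁻) = Q/F = 6268 / 96500 = 0.06496 mol.
2 electrons are transferred per H₂ molecule, so n(H₂) = 0.06496 / 2 = 0.03248 mol.
V = n × V_m = 0.03248 × 22.7 = 0.737 L.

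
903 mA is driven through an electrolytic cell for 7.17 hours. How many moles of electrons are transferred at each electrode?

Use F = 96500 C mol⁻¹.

Q = I·t = 0.9030 A × 25812 s = 23310 C.
n(e⁻) = Q/F = 23310 / 96500 = 0.242 mol.

0.242 mol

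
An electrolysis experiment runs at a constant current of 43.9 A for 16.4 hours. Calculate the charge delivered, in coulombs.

2.59 × 10⁶ C

Q = I·t = 43.90 A × 59040 s = 2.59 × 10⁶ C.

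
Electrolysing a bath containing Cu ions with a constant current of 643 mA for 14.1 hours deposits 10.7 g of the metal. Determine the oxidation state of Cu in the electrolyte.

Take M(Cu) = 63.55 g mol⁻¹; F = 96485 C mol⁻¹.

+2

Q = I·t = 0.6430 A × 50760 s = 32640 C, so n(e⁻) = 32640/96485 = 0.3383 mol.
n(Cu) deposited = 10.7 / 63.55 = 0.1684 mol.
Electrons per atom = n(e⁻)/n(Cu) = 0.3383 / 0.1684 = 2.01 ≈ 2, so the ion is Cu²⁺.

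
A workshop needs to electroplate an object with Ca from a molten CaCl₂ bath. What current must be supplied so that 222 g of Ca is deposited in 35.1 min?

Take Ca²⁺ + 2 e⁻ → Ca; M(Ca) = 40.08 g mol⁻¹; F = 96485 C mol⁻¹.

508 A

n(Ca) = 222 / 40.08 = 5.539 mol.
n(e⁻) = 2 × 5.539 = 11.08 mol.
Q = n(e⁻)·F = 11.08 × 96485 = 1069000 C.
I = Q/t = 1069000 / 2106.0 s = 508 A.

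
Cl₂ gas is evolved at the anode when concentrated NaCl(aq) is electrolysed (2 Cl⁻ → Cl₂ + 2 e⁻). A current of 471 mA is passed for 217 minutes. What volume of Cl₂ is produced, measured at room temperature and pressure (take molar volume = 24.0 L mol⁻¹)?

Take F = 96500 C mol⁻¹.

0.763 L

Q = I·t = 0.4710 A × 13020 s = 6132 C.
n(e⁻) = Q/F = 6132 / 96500 = 0.06355 mol.
2 electrons are transferred per Cl₂ molecule, so n(Cl₂) = 0.06355 / 2 = 0.03177 mol.
V = n × V_m = 0.03177 × 24.0 = 0.763 L.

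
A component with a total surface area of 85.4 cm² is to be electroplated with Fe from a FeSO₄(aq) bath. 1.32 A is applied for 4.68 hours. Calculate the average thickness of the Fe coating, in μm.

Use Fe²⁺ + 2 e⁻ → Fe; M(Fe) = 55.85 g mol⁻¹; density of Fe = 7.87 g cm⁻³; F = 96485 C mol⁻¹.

Q = I·t = 1.320 × 16848 = 22240 C; n(e⁻) = 0.2305 mol.
n(Fe) = n(e⁻)/2 = 0.1152 mol, so m = 0.1152 × 55.85 = 6.437 g.
Volume = m/ρ = 6.437 / 7.87 = 0.8179 cm³.
Thickness = V/A = 0.8179 / 85.4 = 0.00958 cm = 95.8 μm.

95.8 μm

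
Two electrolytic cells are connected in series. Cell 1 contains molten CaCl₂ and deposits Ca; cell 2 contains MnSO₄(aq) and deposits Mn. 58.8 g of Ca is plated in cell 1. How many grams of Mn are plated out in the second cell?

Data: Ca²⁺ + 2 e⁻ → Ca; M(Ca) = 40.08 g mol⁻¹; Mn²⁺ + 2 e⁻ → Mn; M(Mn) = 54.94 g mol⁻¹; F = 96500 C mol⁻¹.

n(Ca) = 58.8 / 40.08 = 1.467 mol.
Since Ca²⁺ + 2 e⁻ → Ca, n(e⁻) passed = 2 × 1.467 = 2.934 mol.
Cells in series carry the same charge, so the same 2.934 mol of electrons passes through cell 2.
Mn²⁺ + 2 e⁻ → Mn, so n(Mn) = 2.934 / 2 = 1.467 mol.
m(Mn) = 1.467 × 54.94 = 80.6 g.

80.6 g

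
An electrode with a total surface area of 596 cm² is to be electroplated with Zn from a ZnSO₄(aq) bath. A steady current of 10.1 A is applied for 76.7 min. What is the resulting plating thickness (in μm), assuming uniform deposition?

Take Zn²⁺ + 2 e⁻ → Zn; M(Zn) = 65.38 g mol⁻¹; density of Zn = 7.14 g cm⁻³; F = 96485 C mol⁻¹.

Q = I·t = 10.10 × 4602.0 = 46480 C; n(e⁻) = 0.4817 mol.
n(Zn) = n(e⁻)/2 = 0.2409 mol, so m = 0.2409 × 65.38 = 15.75 g.
Volume = m/ρ = 15.75 / 7.14 = 2.206 cm³.
Thickness = V/A = 2.206 / 596 = 0.00370 cm = 37.0 μm.

37.0 μm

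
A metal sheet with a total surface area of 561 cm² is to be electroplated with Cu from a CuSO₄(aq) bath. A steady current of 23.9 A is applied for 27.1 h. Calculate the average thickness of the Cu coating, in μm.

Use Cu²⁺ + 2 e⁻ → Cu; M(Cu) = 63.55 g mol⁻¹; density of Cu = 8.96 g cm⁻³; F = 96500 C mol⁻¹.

1530 μm

Q = I·t = 23.90 × 97560 = 2332000 C; n(e⁻) = 24.16 mol.
n(Cu) = n(e⁻)/2 = 12.08 mol, so m = 12.08 × 63.55 = 767.8 g.
Volume = m/ρ = 767.8 / 8.96 = 85.69 cm³.
Thickness = V/A = 85.69 / 561 = 0.153 cm = 1530 μm.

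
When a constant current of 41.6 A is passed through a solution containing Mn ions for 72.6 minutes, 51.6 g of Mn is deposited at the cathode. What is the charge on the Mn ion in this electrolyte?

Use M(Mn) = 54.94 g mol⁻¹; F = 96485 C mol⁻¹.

+2

Q = I·t = 41.60 A × 4356.0 s = 181200 C, so n(e⁻) = 181200/96485 = 1.878 mol.
n(Mn) deposited = 51.6 / 54.94 = 0.9392 mol.
Electrons per atom = n(e⁻)/n(Mn) = 1.878 / 0.9392 = 2.00 ≈ 2, so the ion is Mn²⁺.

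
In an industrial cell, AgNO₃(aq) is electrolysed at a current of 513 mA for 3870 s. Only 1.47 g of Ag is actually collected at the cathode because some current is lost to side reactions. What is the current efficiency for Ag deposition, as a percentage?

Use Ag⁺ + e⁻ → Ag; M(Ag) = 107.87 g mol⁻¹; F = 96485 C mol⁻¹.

Q = I·t = 0.5130 × 3870.0 = 1985 C; n(e⁻) = 1985/96485 = 0.02058 mol.
Theoretical n(Ag) = n(e⁻)/1 = 0.02058 mol, i.e. m_theo = 0.02058 × 107.87 = 2.220 g.
Efficiency = m_actual / m_theo = 1.47 / 2.220 = 66.2 %.

66.2 %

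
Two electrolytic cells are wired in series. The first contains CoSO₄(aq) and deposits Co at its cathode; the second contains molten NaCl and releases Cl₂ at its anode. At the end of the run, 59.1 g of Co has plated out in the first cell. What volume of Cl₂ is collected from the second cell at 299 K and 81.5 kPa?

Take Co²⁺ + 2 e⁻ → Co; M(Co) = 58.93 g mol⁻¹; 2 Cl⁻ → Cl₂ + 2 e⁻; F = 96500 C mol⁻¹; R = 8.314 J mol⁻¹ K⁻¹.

n(Co) = 59.1 / 58.93 = 1.003 mol, so n(e⁻) = 2 × 1.003 = 2.006 mol.
The cells are in series, so the same 2.006 mol of electrons passes through the second cell.
2 Cl⁻ → Cl₂ + 2 e⁻ — 2 mol e⁻ per mol Cl₂, so n(Cl₂) = 2.006/2 = 1.003 mol.
V = nRT/P = (1.003 × 8.314 × 299) / (81.5 × 10³) = 0.0306 m³ = 30.6 L.

30.6 L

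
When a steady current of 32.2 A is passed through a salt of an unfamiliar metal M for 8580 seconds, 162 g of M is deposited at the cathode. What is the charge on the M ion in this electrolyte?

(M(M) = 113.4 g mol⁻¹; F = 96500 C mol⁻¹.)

+2

Q = I·t = 32.20 A × 8580.0 s = 276300 C, so n(e⁻) = 276300/96500 = 2.863 mol.
n(M) deposited = 162 / 113.4 = 1.429 mol.
Electrons per atom = n(e⁻)/n(M) = 2.863 / 1.429 = 2.00 ≈ 2, so the ion is M²⁺.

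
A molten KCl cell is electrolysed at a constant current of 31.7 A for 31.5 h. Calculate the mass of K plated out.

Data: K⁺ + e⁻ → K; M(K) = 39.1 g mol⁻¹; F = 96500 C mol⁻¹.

1460 g

Q = I·t = 31.70 A × 113400 s = 3595000 C.
n(e⁻) = Q/F = 3595000 / 96500 = 37.25 mol.
K⁺ + e⁻ → K, so n(K) = n(e⁻)/1 = 37.25 mol.
m = n·M = 37.25 × 39.1 = 1460 g.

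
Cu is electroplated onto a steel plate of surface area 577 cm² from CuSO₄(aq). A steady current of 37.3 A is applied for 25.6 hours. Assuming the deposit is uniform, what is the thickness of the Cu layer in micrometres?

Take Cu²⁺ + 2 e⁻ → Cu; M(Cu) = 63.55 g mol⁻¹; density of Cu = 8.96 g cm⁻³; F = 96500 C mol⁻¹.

Q = I·t = 37.30 × 92160 = 3438000 C; n(e⁻) = 35.62 mol.
n(Cu) = n(e⁻)/2 = 17.81 mol, so m = 17.81 × 63.55 = 1132 g.
Volume = m/ρ = 1132 / 8.96 = 126.3 cm³.
Thickness = V/A = 126.3 / 577 = 0.219 cm = 2190 μm.

2190 μm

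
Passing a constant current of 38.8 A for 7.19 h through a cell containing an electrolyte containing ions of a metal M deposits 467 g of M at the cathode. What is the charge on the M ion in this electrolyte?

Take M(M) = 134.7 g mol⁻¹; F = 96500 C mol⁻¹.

Q = I·t = 38.80 A × 25884 s = 1004000 C, so n(e⁻) = 1004000/96500 = 10.41 mol.
n(M) deposited = 467 / 134.7 = 3.467 mol.
Electrons per atom = n(e⁻)/n(M) = 10.41 / 3.467 = 3.00 ≈ 3, so the ion is M³⁺.

+3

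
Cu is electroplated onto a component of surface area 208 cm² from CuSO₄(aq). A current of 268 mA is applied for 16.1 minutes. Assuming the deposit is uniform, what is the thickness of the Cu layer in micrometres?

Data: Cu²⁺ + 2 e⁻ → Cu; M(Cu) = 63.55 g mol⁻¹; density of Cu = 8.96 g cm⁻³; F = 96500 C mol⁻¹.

Q = I·t = 0.2680 × 966.00 = 258.9 C; n(e⁻) = 0.002683 mol.
n(Cu) = n(e⁻)/2 = 0.001341 mol, so m = 0.001341 × 63.55 = 0.08525 g.
Volume = m/ρ = 0.08525 / 8.96 = 0.009514 cm³.
Thickness = V/A = 0.009514 / 208 = 4.57 × 10⁻⁵ cm = 0.457 μm.

0.457 μm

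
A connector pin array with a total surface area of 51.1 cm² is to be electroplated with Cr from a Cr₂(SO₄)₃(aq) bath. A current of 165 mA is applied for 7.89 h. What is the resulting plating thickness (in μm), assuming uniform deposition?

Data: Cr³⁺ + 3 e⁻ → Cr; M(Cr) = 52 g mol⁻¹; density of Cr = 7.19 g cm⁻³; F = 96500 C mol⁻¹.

22.9 μm

Q = I·t = 0.1650 × 28404 = 4687 C; n(e⁻) = 0.04857 mol.
n(Cr) = n(e⁻)/3 = 0.01619 mol, so m = 0.01619 × 52 = 0.8418 g.
Volume = m/ρ = 0.8418 / 7.19 = 0.1171 cm³.
Thickness = V/A = 0.1171 / 51.1 = 0.00229 cm = 22.9 μm.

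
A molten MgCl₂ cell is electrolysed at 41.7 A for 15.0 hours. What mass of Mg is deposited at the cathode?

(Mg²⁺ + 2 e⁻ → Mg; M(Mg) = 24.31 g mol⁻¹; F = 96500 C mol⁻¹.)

284 g

Q = I·t = 41.70 A × 54000 s = 2252000 C.
n(e⁻) = Q/F = 2252000 / 96500 = 23.33 mol.
Mg²⁺ + 2 e⁻ → Mg, so n(Mg) = n(e⁻)/2 = 11.67 mol.
m = n·M = 11.67 × 24.31 = 284 g.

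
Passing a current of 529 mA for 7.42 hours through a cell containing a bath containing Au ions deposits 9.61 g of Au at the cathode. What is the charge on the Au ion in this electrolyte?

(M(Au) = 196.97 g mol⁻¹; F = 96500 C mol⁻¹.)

Q = I·t = 0.5290 A × 26712 s = 14130 C, so n(e⁻) = 14130/96500 = 0.1464 mol.
n(Au) deposited = 9.61 / 196.97 = 0.04879 mol.
Electrons per atom = n(e⁻)/n(Au) = 0.1464 / 0.04879 = 3.00 ≈ 3, so the ion is Au³⁺.

+3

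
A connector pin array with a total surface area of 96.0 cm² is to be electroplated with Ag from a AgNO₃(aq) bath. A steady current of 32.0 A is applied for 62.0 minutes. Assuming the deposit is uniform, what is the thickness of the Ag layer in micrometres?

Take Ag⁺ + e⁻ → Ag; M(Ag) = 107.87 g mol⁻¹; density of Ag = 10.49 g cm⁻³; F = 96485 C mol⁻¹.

1320 μm

Q = I·t = 32.00 × 3720.0 = 119000 C; n(e⁻) = 1.234 mol.
n(Ag) = n(e⁻)/1 = 1.234 mol, so m = 1.234 × 107.87 = 133.1 g.
Volume = m/ρ = 133.1 / 10.49 = 12.69 cm³.
Thickness = V/A = 12.69 / 96.0 = 0.132 cm = 1320 μm.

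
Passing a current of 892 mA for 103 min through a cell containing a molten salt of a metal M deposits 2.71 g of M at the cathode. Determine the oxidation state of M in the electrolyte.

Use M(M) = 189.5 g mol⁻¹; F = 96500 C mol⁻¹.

+4

Q = I·t = 0.8920 A × 6180.0 s = 5513 C, so n(e⁻) = 5513/96500 = 0.05712 mol.
n(M) deposited = 2.71 / 189.5 = 0.01430 mol.
Electrons per atom = n(e⁻)/n(M) = 0.05712 / 0.01430 = 3.99 ≈ 4, so the ion is M⁴⁺.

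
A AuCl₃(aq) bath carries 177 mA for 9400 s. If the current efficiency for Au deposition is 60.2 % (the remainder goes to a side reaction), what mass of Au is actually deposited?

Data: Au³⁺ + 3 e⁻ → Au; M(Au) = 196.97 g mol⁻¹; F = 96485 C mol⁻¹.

0.682 g

Q = I·t = 0.1770 × 9400.0 = 1664 C.
n(e⁻) = 1664/96485 = 0.01724 mol; theoretically n(Au) = 0.01724/3 = 0.005748 mol, m_theo = 1.132 g.
At 60.2 % efficiency, m_actual = 0.602 × 1.132 = 0.682 g.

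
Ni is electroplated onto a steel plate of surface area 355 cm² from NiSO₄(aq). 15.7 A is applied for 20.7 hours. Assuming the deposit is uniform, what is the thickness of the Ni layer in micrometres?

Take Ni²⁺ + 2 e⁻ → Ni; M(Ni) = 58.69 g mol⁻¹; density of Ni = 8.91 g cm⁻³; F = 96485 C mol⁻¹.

Q = I·t = 15.70 × 74520 = 1170000 C; n(e⁻) = 12.13 mol.
n(Ni) = n(e⁻)/2 = 6.063 mol, so m = 6.063 × 58.69 = 355.8 g.
Volume = m/ρ = 355.8 / 8.91 = 39.94 cm³.
Thickness = V/A = 39.94 / 355 = 0.112 cm = 1120 μm.

1120 μm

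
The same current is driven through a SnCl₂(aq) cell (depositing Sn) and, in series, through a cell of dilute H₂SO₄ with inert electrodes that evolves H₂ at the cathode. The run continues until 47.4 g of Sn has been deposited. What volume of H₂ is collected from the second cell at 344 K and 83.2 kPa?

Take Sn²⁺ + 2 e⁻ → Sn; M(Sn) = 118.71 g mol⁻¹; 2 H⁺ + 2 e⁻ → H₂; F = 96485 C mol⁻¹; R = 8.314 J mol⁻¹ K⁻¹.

n(Sn) = 47.4 / 118.71 = 0.3993 mol, so n(e⁻) = 2 × 0.3993 = 0.7986 mol.
The cells are in series, so the same 0.7986 mol of electrons passes through the second cell.
2 H⁺ + 2 e⁻ → H₂ — 2 mol e⁻ per mol H₂, so n(H₂) = 0.7986/2 = 0.3993 mol.
V = nRT/P = (0.3993 × 8.314 × 344) / (83.2 × 10³) = 0.0137 m³ = 13.7 L.

13.7 L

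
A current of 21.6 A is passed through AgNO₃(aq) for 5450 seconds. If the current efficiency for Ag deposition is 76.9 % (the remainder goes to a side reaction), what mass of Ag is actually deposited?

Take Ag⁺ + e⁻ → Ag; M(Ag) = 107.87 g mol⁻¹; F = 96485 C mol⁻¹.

101 g

Q = I·t = 21.60 × 5450.0 = 117700 C.
n(e⁻) = 117700/96485 = 1.220 mol; theoretically n(Ag) = 1.220/1 = 1.220 mol, m_theo = 131.6 g.
At 76.9 % efficiency, m_actual = 0.769 × 131.6 = 101 g.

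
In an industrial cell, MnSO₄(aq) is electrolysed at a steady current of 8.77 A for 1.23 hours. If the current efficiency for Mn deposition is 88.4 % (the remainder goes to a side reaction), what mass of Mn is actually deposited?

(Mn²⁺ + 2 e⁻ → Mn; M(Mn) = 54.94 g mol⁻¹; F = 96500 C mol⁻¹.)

Q = I·t = 8.770 × 4428.0 = 38830 C.
n(e⁻) = 38830/96500 = 0.4024 mol; theoretically n(Mn) = 0.4024/2 = 0.2012 mol, m_theo = 11.05 g.
At 88.4 % efficiency, m_actual = 0.884 × 11.05 = 9.77 g.

9.77 g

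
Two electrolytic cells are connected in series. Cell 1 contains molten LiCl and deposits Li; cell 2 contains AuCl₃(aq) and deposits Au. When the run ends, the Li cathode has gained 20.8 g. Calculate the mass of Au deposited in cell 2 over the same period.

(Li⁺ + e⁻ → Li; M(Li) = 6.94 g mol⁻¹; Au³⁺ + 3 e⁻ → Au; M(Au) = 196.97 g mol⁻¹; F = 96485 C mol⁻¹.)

n(Li) = 20.8 / 6.94 = 2.997 mol.
Since Li⁺ + e⁻ → Li, n(e⁻) passed = 1 × 2.997 = 2.997 mol.
Cells in series carry the same charge, so the same 2.997 mol of electrons passes through cell 2.
Au³⁺ + 3 e⁻ → Au, so n(Au) = 2.997 / 3 = 0.9990 mol.
m(Au) = 0.9990 × 196.97 = 197 g.

197 g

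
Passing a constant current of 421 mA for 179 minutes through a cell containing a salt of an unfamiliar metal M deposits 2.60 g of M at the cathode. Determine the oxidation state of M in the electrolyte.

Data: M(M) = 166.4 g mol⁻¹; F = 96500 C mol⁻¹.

Q = I·t = 0.4210 A × 10740 s = 4522 C, so n(e⁻) = 4522/96500 = 0.04686 mol.
n(M) deposited = 2.60 / 166.4 = 0.01562 mol.
Electrons per atom = n(e⁻)/n(M) = 0.04686 / 0.01562 = 3.00 ≈ 3, so the ion is M³⁺.

+3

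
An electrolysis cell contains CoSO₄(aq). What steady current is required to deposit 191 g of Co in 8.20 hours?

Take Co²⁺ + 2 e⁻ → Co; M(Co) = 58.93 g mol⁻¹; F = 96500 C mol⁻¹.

21.2 A

n(Co) = 191 / 58.93 = 3.241 mol.
n(e⁻) = 2 × 3.241 = 6.482 mol.
Q = n(e⁻)·F = 6.482 × 96500 = 625500 C.
I = Q/t = 625500 / 29520 s = 21.2 A.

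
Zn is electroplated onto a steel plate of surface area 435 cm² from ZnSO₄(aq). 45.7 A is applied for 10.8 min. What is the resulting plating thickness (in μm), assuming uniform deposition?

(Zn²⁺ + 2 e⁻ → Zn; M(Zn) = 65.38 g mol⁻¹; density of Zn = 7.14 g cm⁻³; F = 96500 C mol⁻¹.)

Q = I·t = 45.70 × 648.00 = 29610 C; n(e⁻) = 0.3069 mol.
n(Zn) = n(e⁻)/2 = 0.1534 mol, so m = 0.1534 × 65.38 = 10.03 g.
Volume = m/ρ = 10.03 / 7.14 = 1.405 cm³.
Thickness = V/A = 1.405 / 435 = 0.00323 cm = 32.3 μm.

32.3 μm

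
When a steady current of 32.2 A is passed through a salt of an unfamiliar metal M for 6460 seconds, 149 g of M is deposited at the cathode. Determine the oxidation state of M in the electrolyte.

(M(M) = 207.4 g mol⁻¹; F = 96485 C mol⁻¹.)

+3

Q = I·t = 32.20 A × 6460.0 s = 208000 C, so n(e⁻) = 208000/96485 = 2.156 mol.
n(M) deposited = 149 / 207.4 = 0.7184 mol.
Electrons per atom = n(e⁻)/n(M) = 2.156 / 0.7184 = 3.00 ≈ 3, so the ion is M³⁺.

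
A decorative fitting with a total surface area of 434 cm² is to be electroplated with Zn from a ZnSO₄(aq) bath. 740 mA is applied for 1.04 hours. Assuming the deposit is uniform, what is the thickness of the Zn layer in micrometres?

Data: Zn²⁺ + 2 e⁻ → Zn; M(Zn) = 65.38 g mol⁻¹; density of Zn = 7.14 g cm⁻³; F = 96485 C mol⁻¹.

Q = I·t = 0.7400 × 3744.0 = 2771 C; n(e⁻) = 0.02871 mol.
n(Zn) = n(e⁻)/2 = 0.01436 mol, so m = 0.01436 × 65.38 = 0.9387 g.
Volume = m/ρ = 0.9387 / 7.14 = 0.1315 cm³.
Thickness = V/A = 0.1315 / 434 = 3.03 × 10⁻⁴ cm = 3.03 μm.

3.03 μm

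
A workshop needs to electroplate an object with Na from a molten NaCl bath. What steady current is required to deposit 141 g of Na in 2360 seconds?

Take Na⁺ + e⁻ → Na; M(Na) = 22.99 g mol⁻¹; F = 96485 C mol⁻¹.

n(Na) = 141 / 22.99 = 6.133 mol.
n(e⁻) = 1 × 6.133 = 6.133 mol.
Q = n(e⁻)·F = 6.133 × 96485 = 591800 C.
I = Q/t = 591800 / 2360.0 s = 251 A.

251 A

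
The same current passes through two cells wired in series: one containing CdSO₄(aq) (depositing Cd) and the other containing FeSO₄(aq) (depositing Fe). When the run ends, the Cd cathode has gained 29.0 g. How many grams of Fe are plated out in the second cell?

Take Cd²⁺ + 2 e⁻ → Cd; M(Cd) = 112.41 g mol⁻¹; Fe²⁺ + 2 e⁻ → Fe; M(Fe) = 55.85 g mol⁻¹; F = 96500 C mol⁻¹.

14.4 g

n(Cd) = 29.0 / 112.41 = 0.2580 mol.
Since Cd²⁺ + 2 e⁻ → Cd, n(e⁻) passed = 2 × 0.2580 = 0.5160 mol.
Cells in series carry the same charge, so the same 0.5160 mol of electrons passes through cell 2.
Fe²⁺ + 2 e⁻ → Fe, so n(Fe) = 0.5160 / 2 = 0.2580 mol.
m(Fe) = 0.2580 × 55.85 = 14.4 g.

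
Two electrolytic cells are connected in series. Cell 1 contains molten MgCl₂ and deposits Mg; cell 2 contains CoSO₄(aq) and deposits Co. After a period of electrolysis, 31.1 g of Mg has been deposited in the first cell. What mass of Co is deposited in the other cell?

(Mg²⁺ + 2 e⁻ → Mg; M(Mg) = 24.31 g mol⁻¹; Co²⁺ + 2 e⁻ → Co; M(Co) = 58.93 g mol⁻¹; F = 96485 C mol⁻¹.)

n(Mg) = 31.1 / 24.31 = 1.279 mol.
Since Mg²⁺ + 2 e⁻ → Mg, n(e⁻) passed = 2 × 1.279 = 2.559 mol.
Cells in series carry the same charge, so the same 2.559 mol of electrons passes through cell 2.
Co²⁺ + 2 e⁻ → Co, so n(Co) = 2.559 / 2 = 1.279 mol.
m(Co) = 1.279 × 58.93 = 75.4 g.

75.4 g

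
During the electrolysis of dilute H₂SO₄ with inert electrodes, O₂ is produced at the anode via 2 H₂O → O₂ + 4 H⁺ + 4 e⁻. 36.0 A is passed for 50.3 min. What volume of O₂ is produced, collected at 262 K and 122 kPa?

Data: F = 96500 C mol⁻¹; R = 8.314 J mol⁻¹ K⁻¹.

Q = I·t = 36.00 A × 3018.0 s = 108600 C.
n(e⁻) = Q/F = 108600 / 96500 = 1.126 mol.
4 electrons are transferred per O₂ molecule, so n(O₂) = 1.126 / 4 = 0.2815 mol.
V = nRT/P = (0.2815 × 8.314 × 262) / (122 × 10³ Pa) = 0.00503 m³ = 5.03 L.

5.03 L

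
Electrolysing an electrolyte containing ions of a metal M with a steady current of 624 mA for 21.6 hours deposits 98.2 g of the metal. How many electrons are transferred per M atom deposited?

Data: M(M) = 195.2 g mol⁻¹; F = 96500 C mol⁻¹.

1

Q = I·t = 0.6240 A × 77760 s = 48520 C, so n(e⁻) = 48520/96500 = 0.5028 mol.
n(M) deposited = 98.2 / 195.2 = 0.5031 mol.
Electrons per atom = n(e⁻)/n(M) = 0.5028 / 0.5031 = 0.999 ≈ 1, so the ion is M⁺.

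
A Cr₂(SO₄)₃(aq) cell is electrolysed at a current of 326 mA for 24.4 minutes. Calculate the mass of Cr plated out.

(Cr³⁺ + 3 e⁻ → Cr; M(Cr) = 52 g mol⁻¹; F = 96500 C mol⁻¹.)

Q = I·t = 0.3260 A × 1464.0 s = 477.3 C.
n(e⁻) = Q/F = 477.3 / 96500 = 0.004946 mol.
Cr³⁺ + 3 e⁻ → Cr, so n(Cr) = n(e⁻)/3 = 0.001649 mol.
m = n·M = 0.001649 × 52 = 0.0857 g.

0.0857 g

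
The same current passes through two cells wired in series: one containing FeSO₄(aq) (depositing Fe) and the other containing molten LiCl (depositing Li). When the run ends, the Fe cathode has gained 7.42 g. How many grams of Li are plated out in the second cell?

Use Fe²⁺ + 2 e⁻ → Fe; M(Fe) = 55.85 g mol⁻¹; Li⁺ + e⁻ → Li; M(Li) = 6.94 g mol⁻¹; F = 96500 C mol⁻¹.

n(Fe) = 7.42 / 55.85 = 0.1329 mol.
Since Fe²⁺ + 2 e⁻ → Fe, n(e⁻) passed = 2 × 0.1329 = 0.2657 mol.
Cells in series carry the same charge, so the same 0.2657 mol of electrons passes through cell 2.
Li⁺ + e⁻ → Li, so n(Li) = 0.2657 / 1 = 0.2657 mol.
m(Li) = 0.2657 × 6.94 = 1.84 g.

1.84 g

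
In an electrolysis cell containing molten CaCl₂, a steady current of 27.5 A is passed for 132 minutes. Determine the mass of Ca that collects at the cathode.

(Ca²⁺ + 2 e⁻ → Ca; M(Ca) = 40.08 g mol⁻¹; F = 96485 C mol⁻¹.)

45.2 g

Q = I·t = 27.50 A × 7920.0 s = 217800 C.
n(e⁻) = Q/F = 217800 / 96485 = 2.257 mol.
Ca²⁺ + 2 e⁻ → Ca, so n(Ca) = n(e⁻)/2 = 1.129 mol.
m = n·M = 1.129 × 40.08 = 45.2 g.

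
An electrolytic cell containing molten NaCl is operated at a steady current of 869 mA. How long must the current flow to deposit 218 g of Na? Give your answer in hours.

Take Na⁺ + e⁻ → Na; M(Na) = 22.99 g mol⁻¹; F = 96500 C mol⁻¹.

292 h

n(Na) = m/M = 218 / 22.99 = 9.482 mol.
Each Na atom requires 1 electron, so n(e⁻) = 1 × 9.482 = 9.482 mol.
Q = n(e⁻)·F = 9.482 × 96500 = 915100 C.
t = Q/I = 915100 / 0.8690 A = 1053000 s = 292 h.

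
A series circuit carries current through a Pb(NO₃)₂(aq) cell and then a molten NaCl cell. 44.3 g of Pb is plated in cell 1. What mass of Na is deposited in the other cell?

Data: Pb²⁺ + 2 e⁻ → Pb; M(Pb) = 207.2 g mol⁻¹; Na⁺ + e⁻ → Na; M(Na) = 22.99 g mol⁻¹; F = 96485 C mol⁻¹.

n(Pb) = 44.3 / 207.2 = 0.2138 mol.
Since Pb²⁺ + 2 e⁻ → Pb, n(e⁻) passed = 2 × 0.2138 = 0.4276 mol.
Cells in series carry the same charge, so the same 0.4276 mol of electrons passes through cell 2.
Na⁺ + e⁻ → Na, so n(Na) = 0.4276 / 1 = 0.4276 mol.
m(Na) = 0.4276 × 22.99 = 9.83 g.

9.83 g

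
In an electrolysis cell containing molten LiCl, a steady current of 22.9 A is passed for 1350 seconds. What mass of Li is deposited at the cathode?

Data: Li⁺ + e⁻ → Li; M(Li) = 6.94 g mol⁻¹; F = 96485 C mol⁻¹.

2.22 g

Q = I·t = 22.90 A × 1350.0 s = 30920 C.
n(e⁻) = Q/F = 30920 / 96485 = 0.3204 mol.
Li⁺ + e⁻ → Li, so n(Li) = n(e⁻)/1 = 0.3204 mol.
m = n·M = 0.3204 × 6.94 = 2.22 g.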